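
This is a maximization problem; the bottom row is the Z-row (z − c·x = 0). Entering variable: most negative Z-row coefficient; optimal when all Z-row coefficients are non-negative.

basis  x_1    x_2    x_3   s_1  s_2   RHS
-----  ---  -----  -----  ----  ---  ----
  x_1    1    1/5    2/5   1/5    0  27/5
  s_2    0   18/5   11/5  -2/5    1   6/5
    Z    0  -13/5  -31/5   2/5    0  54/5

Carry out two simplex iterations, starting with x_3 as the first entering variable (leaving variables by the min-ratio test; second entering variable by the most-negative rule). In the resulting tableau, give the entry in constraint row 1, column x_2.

Ratio test on column x_3 — row 1: (27/5)/(2/5) = 27/2; row 2: (6/5)/(11/5) = 6/11. Minimum is 6/11 at row 2 (s_2 leaves); pivot element 11/5.
Divide row 2 by 11/5; eliminate column x_3 from the other rows.
Second iteration: most negative Z-row entry is -8/11 in column s_1, so s_1 enters.
Ratio test on column s_1 — row 1: (57/11)/(3/11) = 19; row 2: entry -2/11 ≤ 0. Minimum is 19 at row 1 (x_1 leaves); pivot element 3/11.
Divide row 1 by 3/11; eliminate column s_1 from the other rows.
After both pivots, the entry at constraint row 1, column x_2 is -5/3.

-5/3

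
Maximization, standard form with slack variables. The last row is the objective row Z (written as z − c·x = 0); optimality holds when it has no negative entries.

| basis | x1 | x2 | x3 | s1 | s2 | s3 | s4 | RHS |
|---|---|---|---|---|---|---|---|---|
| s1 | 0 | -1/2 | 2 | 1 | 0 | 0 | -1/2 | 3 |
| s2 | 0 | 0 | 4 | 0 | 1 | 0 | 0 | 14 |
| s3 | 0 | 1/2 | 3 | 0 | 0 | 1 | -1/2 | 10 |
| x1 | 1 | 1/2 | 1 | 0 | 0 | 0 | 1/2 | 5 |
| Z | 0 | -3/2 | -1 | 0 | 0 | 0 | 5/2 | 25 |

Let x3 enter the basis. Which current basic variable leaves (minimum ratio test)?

s1

Column x3 entries and ratios — s1: 3/2 = 3/2; s2: 14/4 = 7/2; s3: 10/3 = 10/3; x1: 5/1 = 5.
Smallest ratio is 3/2 in the row of s1, so s1 leaves.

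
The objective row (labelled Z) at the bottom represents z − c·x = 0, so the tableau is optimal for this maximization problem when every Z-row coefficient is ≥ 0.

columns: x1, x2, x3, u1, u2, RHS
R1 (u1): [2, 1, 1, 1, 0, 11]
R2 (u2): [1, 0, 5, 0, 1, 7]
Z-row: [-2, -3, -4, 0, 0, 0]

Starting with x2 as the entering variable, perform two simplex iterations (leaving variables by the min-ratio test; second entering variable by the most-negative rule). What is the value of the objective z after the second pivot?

Ratio test on column x2 — row 1: 11/1 = 11; row 2: entry 0 ≤ 0. Minimum is 11 at row 1 (u1 leaves); pivot element 1.
Pivot on row 1; the Z-row RHS becomes 0 − (-3)·11 = 33.
Next entering variable (most negative Z-row entry -1): x3.
Ratio test on column x3 — row 1: 11/1 = 11; row 2: 7/5 = 7/5. Minimum is 7/5 at row 2 (u2 leaves); pivot element 5.
After the second pivot the Z-row RHS is 33 − (-1)·(7/5) = 172/5.

172/5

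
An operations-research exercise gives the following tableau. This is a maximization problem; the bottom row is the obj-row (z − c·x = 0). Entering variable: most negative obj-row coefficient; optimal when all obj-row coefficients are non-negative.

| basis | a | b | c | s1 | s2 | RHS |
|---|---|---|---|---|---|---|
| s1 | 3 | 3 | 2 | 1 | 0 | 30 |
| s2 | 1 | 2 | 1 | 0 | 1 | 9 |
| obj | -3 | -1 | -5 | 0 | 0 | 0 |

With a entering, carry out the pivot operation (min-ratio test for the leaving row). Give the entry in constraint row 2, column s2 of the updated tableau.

Ratio test on column a — row 1: 30/3 = 10; row 2: 9/1 = 9. Minimum is 9 at row 2 (s2 leaves); pivot element 1.
Divide row 2 by 1; eliminate column a from the other rows.
In the new row 2, the s2 entry is the old entry divided by the pivot: 1/1 = 1.

1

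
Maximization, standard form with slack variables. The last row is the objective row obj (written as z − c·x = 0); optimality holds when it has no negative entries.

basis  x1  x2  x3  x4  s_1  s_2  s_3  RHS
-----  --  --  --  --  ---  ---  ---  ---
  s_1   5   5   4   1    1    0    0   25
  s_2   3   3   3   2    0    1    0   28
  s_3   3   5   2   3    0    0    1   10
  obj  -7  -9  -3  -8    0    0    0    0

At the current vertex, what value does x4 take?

x4 is not in the basis, so in the current basic feasible solution x4 = 0.

0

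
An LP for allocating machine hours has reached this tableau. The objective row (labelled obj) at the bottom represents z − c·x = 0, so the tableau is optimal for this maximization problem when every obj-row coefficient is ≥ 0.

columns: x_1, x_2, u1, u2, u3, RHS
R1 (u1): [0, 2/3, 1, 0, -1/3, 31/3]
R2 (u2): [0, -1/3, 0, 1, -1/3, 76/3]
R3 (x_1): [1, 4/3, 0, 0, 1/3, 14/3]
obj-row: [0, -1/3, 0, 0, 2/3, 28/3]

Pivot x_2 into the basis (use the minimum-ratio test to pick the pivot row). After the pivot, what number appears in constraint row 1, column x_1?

Ratio test on column x_2 — row 1: (31/3)/(2/3) = 31/2; row 2: entry -1/3 ≤ 0; row 3: (14/3)/(4/3) = 7/2. Minimum is 7/2 at row 3 (x_1 leaves); pivot element 4/3.
Divide row 3 by 4/3; eliminate column x_2 from the other rows.
Row 1 update in column x_1: 0 − (2/3)·(3/4) = -1/2.

-1/2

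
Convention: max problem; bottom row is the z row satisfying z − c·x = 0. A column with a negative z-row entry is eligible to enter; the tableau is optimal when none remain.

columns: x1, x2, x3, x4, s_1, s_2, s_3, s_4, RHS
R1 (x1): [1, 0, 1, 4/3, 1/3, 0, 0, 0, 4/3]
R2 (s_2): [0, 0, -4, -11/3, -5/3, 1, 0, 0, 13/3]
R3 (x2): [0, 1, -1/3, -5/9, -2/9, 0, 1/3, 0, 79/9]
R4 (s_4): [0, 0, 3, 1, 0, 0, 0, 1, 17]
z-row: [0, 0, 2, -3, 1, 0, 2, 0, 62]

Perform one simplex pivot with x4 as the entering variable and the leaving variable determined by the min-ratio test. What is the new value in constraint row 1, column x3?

3/4

Ratio test on column x4 — row 1: (4/3)/(4/3) = 1; row 2: entry -11/3 ≤ 0; row 3: entry -5/9 ≤ 0; row 4: 17/1 = 17. Minimum is 1 at row 1 (x1 leaves); pivot element 4/3.
Divide row 1 by 4/3; eliminate column x4 from the other rows.
In the new row 1, the x3 entry is the old entry divided by the pivot: 1/(4/3) = 3/4.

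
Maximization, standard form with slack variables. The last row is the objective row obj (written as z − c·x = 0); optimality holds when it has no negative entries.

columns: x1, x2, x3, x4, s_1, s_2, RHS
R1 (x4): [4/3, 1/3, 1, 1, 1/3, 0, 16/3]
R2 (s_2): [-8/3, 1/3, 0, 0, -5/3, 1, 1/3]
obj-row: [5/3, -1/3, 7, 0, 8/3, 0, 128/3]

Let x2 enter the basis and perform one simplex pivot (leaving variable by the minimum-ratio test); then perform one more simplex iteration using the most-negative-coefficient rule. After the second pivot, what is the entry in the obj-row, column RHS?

177/4

Ratio test on column x2 — row 1: (16/3)/(1/3) = 16; row 2: (1/3)/(1/3) = 1. Minimum is 1 at row 2 (s_2 leaves); pivot element 1/3.
Divide row 2 by 1/3; eliminate column x2 from the other rows.
Second iteration: most negative obj-row entry is -1 in column x1, so x1 enters.
Ratio test on column x1 — row 1: 5/4 = 5/4; row 2: entry -8 ≤ 0. Minimum is 5/4 at row 1 (x4 leaves); pivot element 4.
Divide row 1 by 4; eliminate column x1 from the other rows.
After both pivots, the entry at the obj-row, column RHS is 177/4.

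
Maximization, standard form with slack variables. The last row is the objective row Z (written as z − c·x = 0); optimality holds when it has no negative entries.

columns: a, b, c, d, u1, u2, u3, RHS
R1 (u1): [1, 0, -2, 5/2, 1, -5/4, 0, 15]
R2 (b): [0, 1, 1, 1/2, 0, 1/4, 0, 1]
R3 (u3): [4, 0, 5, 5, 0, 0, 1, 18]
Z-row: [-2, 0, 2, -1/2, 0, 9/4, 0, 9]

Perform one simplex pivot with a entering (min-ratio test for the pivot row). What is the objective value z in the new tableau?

Ratio test on column a — row 1: 15/1 = 15; row 2: entry 0 ≤ 0; row 3: 18/4 = 9/2. Minimum is 9/2 at row 3 (u3 leaves); pivot element 4.
Pivot on row 3; the Z-row RHS becomes 9 − (-2)·(9/2) = 18.

18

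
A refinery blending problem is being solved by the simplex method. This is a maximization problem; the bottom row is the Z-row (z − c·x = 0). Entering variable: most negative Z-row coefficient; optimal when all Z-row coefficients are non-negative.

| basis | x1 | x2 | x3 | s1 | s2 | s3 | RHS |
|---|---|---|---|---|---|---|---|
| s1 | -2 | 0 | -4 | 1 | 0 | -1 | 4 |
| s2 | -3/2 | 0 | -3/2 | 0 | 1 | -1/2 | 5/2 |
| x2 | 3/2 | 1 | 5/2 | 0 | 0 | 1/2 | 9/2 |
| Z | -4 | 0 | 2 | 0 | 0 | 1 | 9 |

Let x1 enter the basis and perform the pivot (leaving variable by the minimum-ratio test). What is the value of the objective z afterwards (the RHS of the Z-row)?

Ratio test on column x1 — row 1: entry -2 ≤ 0; row 2: entry -3/2 ≤ 0; row 3: (9/2)/(3/2) = 3. Minimum is 3 at row 3 (x2 leaves); pivot element 3/2.
Pivot on row 3; the Z-row RHS becomes 9 − (-4)·3 = 21.

21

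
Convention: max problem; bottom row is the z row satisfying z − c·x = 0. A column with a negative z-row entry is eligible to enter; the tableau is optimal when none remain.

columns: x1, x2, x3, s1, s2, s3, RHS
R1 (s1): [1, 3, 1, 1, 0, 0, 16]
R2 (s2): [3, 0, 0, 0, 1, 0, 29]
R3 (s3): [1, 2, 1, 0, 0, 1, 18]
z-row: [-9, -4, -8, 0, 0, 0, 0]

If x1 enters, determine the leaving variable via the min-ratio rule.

s2

Column x1 entries and ratios — s1: 16/1 = 16; s2: 29/3 = 29/3; s3: 18/1 = 18.
Smallest ratio is 29/3 in the row of s2, so s2 leaves.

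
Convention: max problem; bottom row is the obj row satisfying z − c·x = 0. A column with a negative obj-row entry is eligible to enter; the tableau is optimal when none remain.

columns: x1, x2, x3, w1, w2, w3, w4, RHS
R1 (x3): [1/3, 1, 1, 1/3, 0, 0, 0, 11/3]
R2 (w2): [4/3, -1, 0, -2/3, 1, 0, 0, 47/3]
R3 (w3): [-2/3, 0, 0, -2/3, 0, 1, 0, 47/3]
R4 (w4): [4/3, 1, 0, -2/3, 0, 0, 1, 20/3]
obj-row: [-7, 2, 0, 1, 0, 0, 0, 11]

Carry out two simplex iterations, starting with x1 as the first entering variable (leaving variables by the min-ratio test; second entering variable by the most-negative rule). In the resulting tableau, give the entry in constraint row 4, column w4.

1/2

Ratio test on column x1 — row 1: (11/3)/(1/3) = 11; row 2: (47/3)/(4/3) = 47/4; row 3: entry -2/3 ≤ 0; row 4: (20/3)/(4/3) = 5. Minimum is 5 at row 4 (w4 leaves); pivot element 4/3.
Divide row 4 by 4/3; eliminate column x1 from the other rows.
Second iteration: most negative obj-row entry is -5/2 in column w1, so w1 enters.
Ratio test on column w1 — row 1: 2/(1/2) = 4; row 2: entry 0 ≤ 0; row 3: entry -1 ≤ 0; row 4: entry -1/2 ≤ 0. Minimum is 4 at row 1 (x3 leaves); pivot element 1/2.
Divide row 1 by 1/2; eliminate column w1 from the other rows.
After both pivots, the entry at constraint row 4, column w4 is 1/2.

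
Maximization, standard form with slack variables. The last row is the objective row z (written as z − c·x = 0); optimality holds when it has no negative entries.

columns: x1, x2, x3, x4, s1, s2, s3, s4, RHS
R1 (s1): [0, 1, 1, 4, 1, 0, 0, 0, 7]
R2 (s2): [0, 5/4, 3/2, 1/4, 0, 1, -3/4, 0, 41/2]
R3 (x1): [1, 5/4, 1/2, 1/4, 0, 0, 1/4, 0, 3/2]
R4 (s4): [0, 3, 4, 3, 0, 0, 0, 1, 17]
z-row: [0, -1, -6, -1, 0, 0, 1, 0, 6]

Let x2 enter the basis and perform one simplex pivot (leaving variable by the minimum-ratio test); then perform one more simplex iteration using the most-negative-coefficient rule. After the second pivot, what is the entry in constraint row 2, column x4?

Ratio test on column x2 — row 1: 7/1 = 7; row 2: (41/2)/(5/4) = 82/5; row 3: (3/2)/(5/4) = 6/5; row 4: 17/3 = 17/3. Minimum is 6/5 at row 3 (x1 leaves); pivot element 5/4.
Divide row 3 by 5/4; eliminate column x2 from the other rows.
Second iteration: most negative z-row entry is -28/5 in column x3, so x3 enters.
Ratio test on column x3 — row 1: (29/5)/(3/5) = 29/3; row 2: 19/1 = 19; row 3: (6/5)/(2/5) = 3; row 4: (67/5)/(14/5) = 67/14. Minimum is 3 at row 3 (x2 leaves); pivot element 2/5.
Divide row 3 by 2/5; eliminate column x3 from the other rows.
After both pivots, the entry at constraint row 2, column x4 is -1/2.

-1/2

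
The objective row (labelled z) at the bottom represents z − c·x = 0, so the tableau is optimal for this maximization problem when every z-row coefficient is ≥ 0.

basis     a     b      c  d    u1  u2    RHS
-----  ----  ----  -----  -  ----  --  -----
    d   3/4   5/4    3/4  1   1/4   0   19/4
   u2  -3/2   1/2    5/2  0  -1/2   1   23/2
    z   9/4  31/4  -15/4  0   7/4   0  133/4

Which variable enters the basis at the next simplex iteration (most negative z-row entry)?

c

Negative z-row entries: c: -15/4.
The most negative is -15/4 in column c, so c enters.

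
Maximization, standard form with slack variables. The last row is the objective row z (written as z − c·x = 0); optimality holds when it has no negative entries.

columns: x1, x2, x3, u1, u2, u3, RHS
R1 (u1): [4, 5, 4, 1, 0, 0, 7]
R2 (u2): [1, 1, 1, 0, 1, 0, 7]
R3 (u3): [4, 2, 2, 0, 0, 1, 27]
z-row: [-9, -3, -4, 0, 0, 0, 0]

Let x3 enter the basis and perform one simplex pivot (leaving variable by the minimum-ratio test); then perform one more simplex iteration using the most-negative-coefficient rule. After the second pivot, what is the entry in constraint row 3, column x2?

-3

Ratio test on column x3 — row 1: 7/4 = 7/4; row 2: 7/1 = 7; row 3: 27/2 = 27/2. Minimum is 7/4 at row 1 (u1 leaves); pivot element 4.
Divide row 1 by 4; eliminate column x3 from the other rows.
Second iteration: most negative z-row entry is -5 in column x1, so x1 enters.
Ratio test on column x1 — row 1: (7/4)/1 = 7/4; row 2: entry 0 ≤ 0; row 3: (47/2)/2 = 47/4. Minimum is 7/4 at row 1 (x3 leaves); pivot element 1.
Divide row 1 by 1; eliminate column x1 from the other rows.
After both pivots, the entry at constraint row 3, column x2 is -3.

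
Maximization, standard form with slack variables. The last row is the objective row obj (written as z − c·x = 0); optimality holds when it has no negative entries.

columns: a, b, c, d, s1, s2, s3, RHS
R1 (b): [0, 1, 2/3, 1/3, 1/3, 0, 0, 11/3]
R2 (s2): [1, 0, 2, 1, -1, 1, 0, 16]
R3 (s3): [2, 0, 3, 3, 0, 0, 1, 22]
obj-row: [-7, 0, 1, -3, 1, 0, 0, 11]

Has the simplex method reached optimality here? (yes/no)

The obj-row has a negative entry -7 in column a, so it is not optimal.

no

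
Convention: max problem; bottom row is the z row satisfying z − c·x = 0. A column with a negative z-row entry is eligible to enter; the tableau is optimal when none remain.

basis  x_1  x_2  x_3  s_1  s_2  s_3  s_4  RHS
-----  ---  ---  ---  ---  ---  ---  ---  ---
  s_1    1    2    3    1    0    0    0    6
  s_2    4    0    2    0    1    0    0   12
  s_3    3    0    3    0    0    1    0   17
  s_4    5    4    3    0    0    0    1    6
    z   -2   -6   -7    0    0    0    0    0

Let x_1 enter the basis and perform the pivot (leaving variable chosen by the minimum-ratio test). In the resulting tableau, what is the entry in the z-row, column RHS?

12/5

Ratio test on column x_1 — row 1: 6/1 = 6; row 2: 12/4 = 3; row 3: 17/3 = 17/3; row 4: 6/5 = 6/5. Minimum is 6/5 at row 4 (s_4 leaves); pivot element 5.
Divide row 4 by 5; eliminate column x_1 from the other rows.
z-row update in column RHS: 0 − (-2)·(6/5) = 12/5.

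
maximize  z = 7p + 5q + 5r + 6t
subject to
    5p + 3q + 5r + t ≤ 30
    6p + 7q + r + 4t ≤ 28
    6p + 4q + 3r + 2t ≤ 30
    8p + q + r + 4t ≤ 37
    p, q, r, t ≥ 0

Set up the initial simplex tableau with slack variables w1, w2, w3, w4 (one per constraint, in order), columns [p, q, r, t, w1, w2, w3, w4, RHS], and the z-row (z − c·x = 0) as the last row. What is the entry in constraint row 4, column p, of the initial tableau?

8

Constraint 4 has coefficient 8 on p.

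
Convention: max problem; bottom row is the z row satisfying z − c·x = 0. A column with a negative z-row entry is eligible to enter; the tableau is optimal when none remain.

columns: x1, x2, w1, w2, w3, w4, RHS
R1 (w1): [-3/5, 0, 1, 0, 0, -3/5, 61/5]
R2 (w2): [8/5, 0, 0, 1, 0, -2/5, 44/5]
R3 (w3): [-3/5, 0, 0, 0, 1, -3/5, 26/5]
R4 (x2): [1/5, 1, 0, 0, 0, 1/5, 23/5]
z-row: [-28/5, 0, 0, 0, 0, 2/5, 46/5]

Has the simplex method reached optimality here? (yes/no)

no

The z-row has a negative entry -28/5 in column x1, so it is not optimal.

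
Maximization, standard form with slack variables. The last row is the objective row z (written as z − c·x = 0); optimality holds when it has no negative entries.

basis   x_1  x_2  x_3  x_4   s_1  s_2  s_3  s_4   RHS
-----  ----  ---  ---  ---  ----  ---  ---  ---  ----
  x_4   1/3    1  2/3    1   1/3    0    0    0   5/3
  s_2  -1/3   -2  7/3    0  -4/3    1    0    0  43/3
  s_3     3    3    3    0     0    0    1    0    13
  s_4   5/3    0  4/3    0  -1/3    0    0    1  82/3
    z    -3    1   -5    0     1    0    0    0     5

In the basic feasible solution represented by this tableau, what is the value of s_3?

13

s_3 is basic (row 3); its value is the RHS of that row, 13.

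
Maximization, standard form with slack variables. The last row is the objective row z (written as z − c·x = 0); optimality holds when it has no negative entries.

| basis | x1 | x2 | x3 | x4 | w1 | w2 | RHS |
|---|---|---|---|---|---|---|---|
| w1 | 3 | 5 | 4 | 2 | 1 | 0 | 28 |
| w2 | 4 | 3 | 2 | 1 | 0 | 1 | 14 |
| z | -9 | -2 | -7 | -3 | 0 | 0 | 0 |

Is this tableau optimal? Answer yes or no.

no

The z-row has a negative entry -9 in column x1, so it is not optimal.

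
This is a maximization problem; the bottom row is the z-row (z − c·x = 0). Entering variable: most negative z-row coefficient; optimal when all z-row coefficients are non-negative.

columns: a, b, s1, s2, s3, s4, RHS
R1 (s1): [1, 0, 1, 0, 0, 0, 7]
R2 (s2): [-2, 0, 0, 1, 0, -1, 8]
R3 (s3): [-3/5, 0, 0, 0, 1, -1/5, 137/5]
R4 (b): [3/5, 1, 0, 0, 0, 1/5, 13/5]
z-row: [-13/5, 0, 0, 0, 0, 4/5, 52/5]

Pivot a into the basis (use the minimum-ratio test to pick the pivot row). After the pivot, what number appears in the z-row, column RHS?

65/3

Ratio test on column a — row 1: 7/1 = 7; row 2: entry -2 ≤ 0; row 3: entry -3/5 ≤ 0; row 4: (13/5)/(3/5) = 13/3. Minimum is 13/3 at row 4 (b leaves); pivot element 3/5.
Divide row 4 by 3/5; eliminate column a from the other rows.
z-row update in column RHS: 52/5 − (-13/5)·(13/3) = 65/3.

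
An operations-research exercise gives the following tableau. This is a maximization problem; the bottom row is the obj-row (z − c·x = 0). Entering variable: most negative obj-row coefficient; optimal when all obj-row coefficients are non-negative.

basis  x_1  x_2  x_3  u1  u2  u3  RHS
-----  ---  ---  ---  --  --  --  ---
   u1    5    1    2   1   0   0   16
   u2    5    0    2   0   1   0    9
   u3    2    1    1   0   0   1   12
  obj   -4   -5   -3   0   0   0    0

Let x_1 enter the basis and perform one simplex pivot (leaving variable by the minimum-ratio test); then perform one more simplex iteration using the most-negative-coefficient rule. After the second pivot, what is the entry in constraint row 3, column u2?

Ratio test on column x_1 — row 1: 16/5 = 16/5; row 2: 9/5 = 9/5; row 3: 12/2 = 6. Minimum is 9/5 at row 2 (u2 leaves); pivot element 5.
Divide row 2 by 5; eliminate column x_1 from the other rows.
Second iteration: most negative obj-row entry is -5 in column x_2, so x_2 enters.
Ratio test on column x_2 — row 1: 7/1 = 7; row 2: entry 0 ≤ 0; row 3: (42/5)/1 = 42/5. Minimum is 7 at row 1 (u1 leaves); pivot element 1.
Divide row 1 by 1; eliminate column x_2 from the other rows.
After both pivots, the entry at constraint row 3, column u2 is 3/5.

3/5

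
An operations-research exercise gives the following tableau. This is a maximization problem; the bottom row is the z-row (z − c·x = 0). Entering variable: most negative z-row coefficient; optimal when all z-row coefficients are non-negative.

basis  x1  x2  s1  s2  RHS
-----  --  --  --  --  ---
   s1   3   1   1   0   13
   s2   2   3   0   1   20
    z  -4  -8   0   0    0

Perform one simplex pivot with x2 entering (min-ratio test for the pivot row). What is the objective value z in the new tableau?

160/3

Ratio test on column x2 — row 1: 13/1 = 13; row 2: 20/3 = 20/3. Minimum is 20/3 at row 2 (s2 leaves); pivot element 3.
Pivot on row 2; the z-row RHS becomes 0 − (-8)·(20/3) = 160/3.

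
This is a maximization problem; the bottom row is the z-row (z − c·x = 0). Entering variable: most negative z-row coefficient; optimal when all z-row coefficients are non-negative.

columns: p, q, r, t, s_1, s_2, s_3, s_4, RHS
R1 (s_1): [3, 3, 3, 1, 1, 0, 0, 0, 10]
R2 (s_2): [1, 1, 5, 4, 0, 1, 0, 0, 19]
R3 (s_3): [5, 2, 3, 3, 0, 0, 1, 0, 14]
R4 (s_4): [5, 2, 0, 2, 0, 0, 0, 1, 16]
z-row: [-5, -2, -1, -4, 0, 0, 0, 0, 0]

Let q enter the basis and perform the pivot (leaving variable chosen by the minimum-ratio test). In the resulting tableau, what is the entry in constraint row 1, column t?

Ratio test on column q — row 1: 10/3 = 10/3; row 2: 19/1 = 19; row 3: 14/2 = 7; row 4: 16/2 = 8. Minimum is 10/3 at row 1 (s_1 leaves); pivot element 3.
Divide row 1 by 3; eliminate column q from the other rows.
In the new row 1, the t entry is the old entry divided by the pivot: 1/3 = 1/3.

1/3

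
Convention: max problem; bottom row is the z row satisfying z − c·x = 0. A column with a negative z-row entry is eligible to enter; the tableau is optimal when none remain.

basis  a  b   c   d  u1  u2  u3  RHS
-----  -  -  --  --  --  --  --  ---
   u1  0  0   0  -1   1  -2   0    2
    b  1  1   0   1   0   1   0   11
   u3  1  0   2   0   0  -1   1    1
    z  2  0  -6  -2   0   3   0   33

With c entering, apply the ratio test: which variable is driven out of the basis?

u3

Column c entries and ratios — u1: 0 ≤ 0, skip; b: 0 ≤ 0, skip; u3: 1/2 = 1/2.
Smallest ratio is 1/2 in the row of u3, so u3 leaves.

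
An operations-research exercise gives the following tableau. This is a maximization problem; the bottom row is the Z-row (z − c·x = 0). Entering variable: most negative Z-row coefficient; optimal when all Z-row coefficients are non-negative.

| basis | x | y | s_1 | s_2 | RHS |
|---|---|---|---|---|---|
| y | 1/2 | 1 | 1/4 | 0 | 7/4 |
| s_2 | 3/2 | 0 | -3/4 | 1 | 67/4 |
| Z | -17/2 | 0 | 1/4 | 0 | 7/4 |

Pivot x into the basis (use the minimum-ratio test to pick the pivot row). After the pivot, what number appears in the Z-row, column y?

Ratio test on column x — row 1: (7/4)/(1/2) = 7/2; row 2: (67/4)/(3/2) = 67/6. Minimum is 7/2 at row 1 (y leaves); pivot element 1/2.
Divide row 1 by 1/2; eliminate column x from the other rows.
Z-row update in column y: 0 − (-17/2)·2 = 17.

17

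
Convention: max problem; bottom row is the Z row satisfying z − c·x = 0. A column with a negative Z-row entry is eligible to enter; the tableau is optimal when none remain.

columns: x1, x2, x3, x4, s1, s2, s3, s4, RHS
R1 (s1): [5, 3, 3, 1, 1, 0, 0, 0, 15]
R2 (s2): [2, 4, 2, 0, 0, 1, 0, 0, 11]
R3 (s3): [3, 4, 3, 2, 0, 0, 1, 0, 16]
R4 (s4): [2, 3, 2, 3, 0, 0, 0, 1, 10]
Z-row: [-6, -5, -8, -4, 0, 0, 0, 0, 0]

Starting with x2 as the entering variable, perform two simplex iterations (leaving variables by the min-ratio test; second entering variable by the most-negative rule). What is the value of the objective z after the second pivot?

Ratio test on column x2 — row 1: 15/3 = 5; row 2: 11/4 = 11/4; row 3: 16/4 = 4; row 4: 10/3 = 10/3. Minimum is 11/4 at row 2 (s2 leaves); pivot element 4.
Pivot on row 2; the Z-row RHS becomes 0 − (-5)·(11/4) = 55/4.
Next entering variable (most negative Z-row entry -11/2): x3.
Ratio test on column x3 — row 1: (27/4)/(3/2) = 9/2; row 2: (11/4)/(1/2) = 11/2; row 3: 5/1 = 5; row 4: (7/4)/(1/2) = 7/2. Minimum is 7/2 at row 4 (s4 leaves); pivot element 1/2.
After the second pivot the Z-row RHS is 55/4 − (-11/2)·(7/2) = 33.

33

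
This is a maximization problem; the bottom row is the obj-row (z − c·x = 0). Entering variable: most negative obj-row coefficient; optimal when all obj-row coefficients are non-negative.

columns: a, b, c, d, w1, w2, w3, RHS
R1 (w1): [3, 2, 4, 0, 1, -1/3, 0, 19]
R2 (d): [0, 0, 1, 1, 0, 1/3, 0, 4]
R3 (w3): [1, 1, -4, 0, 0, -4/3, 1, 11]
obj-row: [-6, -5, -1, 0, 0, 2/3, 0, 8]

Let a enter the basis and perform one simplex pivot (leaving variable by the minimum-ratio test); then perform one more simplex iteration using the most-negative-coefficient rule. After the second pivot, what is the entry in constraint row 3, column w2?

-7/6

Ratio test on column a — row 1: 19/3 = 19/3; row 2: entry 0 ≤ 0; row 3: 11/1 = 11. Minimum is 19/3 at row 1 (w1 leaves); pivot element 3.
Divide row 1 by 3; eliminate column a from the other rows.
Second iteration: most negative obj-row entry is -1 in column b, so b enters.
Ratio test on column b — row 1: (19/3)/(2/3) = 19/2; row 2: entry 0 ≤ 0; row 3: (14/3)/(1/3) = 14. Minimum is 19/2 at row 1 (a leaves); pivot element 2/3.
Divide row 1 by 2/3; eliminate column b from the other rows.
After both pivots, the entry at constraint row 3, column w2 is -7/6.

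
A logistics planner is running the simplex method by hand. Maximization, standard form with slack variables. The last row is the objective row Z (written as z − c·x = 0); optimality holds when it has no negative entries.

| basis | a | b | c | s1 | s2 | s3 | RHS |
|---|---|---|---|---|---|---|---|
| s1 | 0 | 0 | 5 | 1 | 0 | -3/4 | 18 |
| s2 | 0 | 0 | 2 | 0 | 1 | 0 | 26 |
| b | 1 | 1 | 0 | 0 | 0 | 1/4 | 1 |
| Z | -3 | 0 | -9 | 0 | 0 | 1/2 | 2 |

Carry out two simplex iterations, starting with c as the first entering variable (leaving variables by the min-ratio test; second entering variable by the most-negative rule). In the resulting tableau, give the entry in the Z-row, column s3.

-1/10

Ratio test on column c — row 1: 18/5 = 18/5; row 2: 26/2 = 13; row 3: entry 0 ≤ 0. Minimum is 18/5 at row 1 (s1 leaves); pivot element 5.
Divide row 1 by 5; eliminate column c from the other rows.
Second iteration: most negative Z-row entry is -3 in column a, so a enters.
Ratio test on column a — row 1: entry 0 ≤ 0; row 2: entry 0 ≤ 0; row 3: 1/1 = 1. Minimum is 1 at row 3 (b leaves); pivot element 1.
Divide row 3 by 1; eliminate column a from the other rows.
After both pivots, the entry at the Z-row, column s3 is -1/10.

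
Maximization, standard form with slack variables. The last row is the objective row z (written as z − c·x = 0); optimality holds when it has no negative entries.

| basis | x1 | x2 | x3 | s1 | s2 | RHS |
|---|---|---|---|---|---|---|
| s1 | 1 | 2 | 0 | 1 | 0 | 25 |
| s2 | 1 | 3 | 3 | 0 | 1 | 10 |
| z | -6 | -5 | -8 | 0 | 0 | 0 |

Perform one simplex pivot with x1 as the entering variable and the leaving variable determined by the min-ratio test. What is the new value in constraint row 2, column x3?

Ratio test on column x1 — row 1: 25/1 = 25; row 2: 10/1 = 10. Minimum is 10 at row 2 (s2 leaves); pivot element 1.
Divide row 2 by 1; eliminate column x1 from the other rows.
In the new row 2, the x3 entry is the old entry divided by the pivot: 3/1 = 3.

3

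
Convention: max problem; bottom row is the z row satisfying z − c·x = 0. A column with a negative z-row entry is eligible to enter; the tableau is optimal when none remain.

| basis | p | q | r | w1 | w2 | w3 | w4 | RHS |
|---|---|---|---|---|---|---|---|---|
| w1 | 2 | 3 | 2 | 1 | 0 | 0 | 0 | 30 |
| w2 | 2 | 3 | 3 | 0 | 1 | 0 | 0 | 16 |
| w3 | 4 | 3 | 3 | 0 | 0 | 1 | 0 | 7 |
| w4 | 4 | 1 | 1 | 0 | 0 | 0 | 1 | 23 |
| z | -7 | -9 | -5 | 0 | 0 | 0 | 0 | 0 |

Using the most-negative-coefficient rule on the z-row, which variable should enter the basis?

q

Negative z-row entries: p: -7, q: -9, r: -5.
The most negative is -9 in column q, so q enters.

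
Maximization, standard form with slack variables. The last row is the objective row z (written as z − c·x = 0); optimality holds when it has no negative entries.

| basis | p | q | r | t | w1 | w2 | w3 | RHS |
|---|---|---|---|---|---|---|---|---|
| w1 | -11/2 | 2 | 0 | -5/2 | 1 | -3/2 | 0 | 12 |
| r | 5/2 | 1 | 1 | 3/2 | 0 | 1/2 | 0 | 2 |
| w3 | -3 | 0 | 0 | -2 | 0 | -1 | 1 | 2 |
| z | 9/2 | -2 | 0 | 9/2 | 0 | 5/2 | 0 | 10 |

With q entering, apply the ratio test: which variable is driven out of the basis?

Column q entries and ratios — w1: 12/2 = 6; r: 2/1 = 2; w3: 0 ≤ 0, skip.
Smallest ratio is 2 in the row of r, so r leaves.

r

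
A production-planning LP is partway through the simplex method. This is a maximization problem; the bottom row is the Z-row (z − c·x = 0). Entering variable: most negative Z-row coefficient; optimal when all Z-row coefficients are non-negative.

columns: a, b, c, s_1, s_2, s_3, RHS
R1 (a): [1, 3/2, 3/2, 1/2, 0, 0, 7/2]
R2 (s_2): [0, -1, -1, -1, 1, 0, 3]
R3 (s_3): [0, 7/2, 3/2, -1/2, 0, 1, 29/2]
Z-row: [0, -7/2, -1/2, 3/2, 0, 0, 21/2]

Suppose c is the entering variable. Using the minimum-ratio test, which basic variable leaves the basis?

a

Column c entries and ratios — a: (7/2)/(3/2) = 7/3; s_2: -1 ≤ 0, skip; s_3: (29/2)/(3/2) = 29/3.
Smallest ratio is 7/3 in the row of a, so a leaves.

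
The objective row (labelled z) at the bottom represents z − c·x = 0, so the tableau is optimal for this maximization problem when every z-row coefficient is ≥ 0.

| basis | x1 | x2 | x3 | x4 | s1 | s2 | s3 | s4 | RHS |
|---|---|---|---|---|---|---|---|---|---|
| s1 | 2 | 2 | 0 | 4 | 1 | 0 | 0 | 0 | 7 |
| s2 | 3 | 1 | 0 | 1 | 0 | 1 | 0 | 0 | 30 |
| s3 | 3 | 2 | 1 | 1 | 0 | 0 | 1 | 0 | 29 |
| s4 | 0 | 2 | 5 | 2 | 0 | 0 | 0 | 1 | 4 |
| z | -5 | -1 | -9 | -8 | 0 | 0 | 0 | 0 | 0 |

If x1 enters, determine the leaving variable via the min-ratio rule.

Column x1 entries and ratios — s1: 7/2 = 7/2; s2: 30/3 = 10; s3: 29/3 = 29/3; s4: 0 ≤ 0, skip.
Smallest ratio is 7/2 in the row of s1, so s1 leaves.

s1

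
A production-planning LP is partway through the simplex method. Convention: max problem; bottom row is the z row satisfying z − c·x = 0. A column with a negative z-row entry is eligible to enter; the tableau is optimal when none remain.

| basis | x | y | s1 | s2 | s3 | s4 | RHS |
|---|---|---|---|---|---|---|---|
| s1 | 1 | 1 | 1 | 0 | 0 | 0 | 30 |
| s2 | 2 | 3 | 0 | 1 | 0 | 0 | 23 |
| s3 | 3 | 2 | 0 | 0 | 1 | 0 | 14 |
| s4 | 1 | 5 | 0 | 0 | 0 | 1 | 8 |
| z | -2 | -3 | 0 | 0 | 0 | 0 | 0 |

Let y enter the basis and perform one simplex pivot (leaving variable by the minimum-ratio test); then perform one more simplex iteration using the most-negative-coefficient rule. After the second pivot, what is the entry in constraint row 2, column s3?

-7/13

Ratio test on column y — row 1: 30/1 = 30; row 2: 23/3 = 23/3; row 3: 14/2 = 7; row 4: 8/5 = 8/5. Minimum is 8/5 at row 4 (s4 leaves); pivot element 5.
Divide row 4 by 5; eliminate column y from the other rows.
Second iteration: most negative z-row entry is -7/5 in column x, so x enters.
Ratio test on column x — row 1: (142/5)/(4/5) = 71/2; row 2: (91/5)/(7/5) = 13; row 3: (54/5)/(13/5) = 54/13; row 4: (8/5)/(1/5) = 8. Minimum is 54/13 at row 3 (s3 leaves); pivot element 13/5.
Divide row 3 by 13/5; eliminate column x from the other rows.
After both pivots, the entry at constraint row 2, column s3 is -7/13.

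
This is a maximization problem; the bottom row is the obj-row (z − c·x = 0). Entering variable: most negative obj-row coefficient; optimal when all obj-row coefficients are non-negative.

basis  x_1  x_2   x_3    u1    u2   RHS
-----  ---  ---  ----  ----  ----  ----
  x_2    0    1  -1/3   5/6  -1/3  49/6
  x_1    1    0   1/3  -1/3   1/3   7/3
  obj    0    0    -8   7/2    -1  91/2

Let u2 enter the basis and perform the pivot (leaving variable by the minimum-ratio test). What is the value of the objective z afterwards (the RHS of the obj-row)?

105/2

Ratio test on column u2 — row 1: entry -1/3 ≤ 0; row 2: (7/3)/(1/3) = 7. Minimum is 7 at row 2 (x_1 leaves); pivot element 1/3.
Pivot on row 2; the obj-row RHS becomes 91/2 − (-1)·7 = 105/2.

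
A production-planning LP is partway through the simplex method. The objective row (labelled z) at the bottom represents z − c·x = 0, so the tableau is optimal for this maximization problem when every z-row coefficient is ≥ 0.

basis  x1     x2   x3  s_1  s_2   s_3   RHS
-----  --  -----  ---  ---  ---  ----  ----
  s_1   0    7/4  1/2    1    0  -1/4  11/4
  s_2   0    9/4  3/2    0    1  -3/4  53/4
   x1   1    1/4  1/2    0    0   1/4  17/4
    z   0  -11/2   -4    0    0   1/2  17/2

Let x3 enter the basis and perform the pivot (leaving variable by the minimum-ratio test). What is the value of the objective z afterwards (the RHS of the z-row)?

Ratio test on column x3 — row 1: (11/4)/(1/2) = 11/2; row 2: (53/4)/(3/2) = 53/6; row 3: (17/4)/(1/2) = 17/2. Minimum is 11/2 at row 1 (s_1 leaves); pivot element 1/2.
Pivot on row 1; the z-row RHS becomes 17/2 − (-4)·(11/2) = 61/2.

61/2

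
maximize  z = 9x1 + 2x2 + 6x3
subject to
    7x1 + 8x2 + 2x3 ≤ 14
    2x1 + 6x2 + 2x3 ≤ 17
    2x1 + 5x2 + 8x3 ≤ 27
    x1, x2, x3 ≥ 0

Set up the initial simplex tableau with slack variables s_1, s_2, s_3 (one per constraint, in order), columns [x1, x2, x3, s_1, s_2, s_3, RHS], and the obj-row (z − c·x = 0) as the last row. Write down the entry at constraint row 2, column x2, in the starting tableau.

Constraint 2 has coefficient 6 on x2.

6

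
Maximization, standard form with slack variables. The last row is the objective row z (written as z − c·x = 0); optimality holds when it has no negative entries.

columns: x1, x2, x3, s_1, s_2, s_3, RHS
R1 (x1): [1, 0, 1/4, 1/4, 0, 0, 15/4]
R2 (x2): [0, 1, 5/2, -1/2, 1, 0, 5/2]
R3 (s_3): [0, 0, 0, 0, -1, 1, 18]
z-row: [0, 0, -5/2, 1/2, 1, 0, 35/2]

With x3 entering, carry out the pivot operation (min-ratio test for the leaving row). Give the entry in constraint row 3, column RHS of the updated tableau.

18

Ratio test on column x3 — row 1: (15/4)/(1/4) = 15; row 2: (5/2)/(5/2) = 1; row 3: entry 0 ≤ 0. Minimum is 1 at row 2 (x2 leaves); pivot element 5/2.
Divide row 2 by 5/2; eliminate column x3 from the other rows.
Row 3 update in column RHS: 18 − 0·1 = 18.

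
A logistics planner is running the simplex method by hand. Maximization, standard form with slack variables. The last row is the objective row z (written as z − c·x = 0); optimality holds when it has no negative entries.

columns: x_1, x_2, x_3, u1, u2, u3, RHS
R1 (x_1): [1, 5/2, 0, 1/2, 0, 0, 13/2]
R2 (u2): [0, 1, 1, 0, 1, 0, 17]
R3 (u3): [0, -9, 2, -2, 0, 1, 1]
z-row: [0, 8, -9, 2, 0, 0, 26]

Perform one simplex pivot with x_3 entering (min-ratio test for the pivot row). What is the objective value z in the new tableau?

61/2

Ratio test on column x_3 — row 1: entry 0 ≤ 0; row 2: 17/1 = 17; row 3: 1/2 = 1/2. Minimum is 1/2 at row 3 (u3 leaves); pivot element 2.
Pivot on row 3; the z-row RHS becomes 26 − (-9)·(1/2) = 61/2.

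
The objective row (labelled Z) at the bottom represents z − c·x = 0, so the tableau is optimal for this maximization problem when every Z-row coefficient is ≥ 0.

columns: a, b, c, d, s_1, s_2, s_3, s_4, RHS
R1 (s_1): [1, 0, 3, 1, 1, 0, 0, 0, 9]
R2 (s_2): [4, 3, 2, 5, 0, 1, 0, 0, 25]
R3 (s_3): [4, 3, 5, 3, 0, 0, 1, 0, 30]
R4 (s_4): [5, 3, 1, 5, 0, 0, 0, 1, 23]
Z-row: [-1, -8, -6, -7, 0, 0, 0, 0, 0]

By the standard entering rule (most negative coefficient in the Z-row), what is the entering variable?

Negative Z-row entries: a: -1, b: -8, c: -6, d: -7.
The most negative is -8 in column b, so b enters.

b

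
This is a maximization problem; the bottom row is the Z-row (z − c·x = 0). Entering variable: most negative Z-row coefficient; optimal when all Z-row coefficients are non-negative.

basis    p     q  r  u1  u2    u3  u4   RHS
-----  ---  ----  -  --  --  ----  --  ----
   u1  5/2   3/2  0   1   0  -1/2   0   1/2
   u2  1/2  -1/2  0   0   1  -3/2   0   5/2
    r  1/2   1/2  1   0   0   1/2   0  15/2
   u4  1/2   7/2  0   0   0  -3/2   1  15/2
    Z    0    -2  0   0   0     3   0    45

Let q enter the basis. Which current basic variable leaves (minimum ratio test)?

u1

Column q entries and ratios — u1: (1/2)/(3/2) = 1/3; u2: -1/2 ≤ 0, skip; r: (15/2)/(1/2) = 15; u4: (15/2)/(7/2) = 15/7.
Smallest ratio is 1/3 in the row of u1, so u1 leaves.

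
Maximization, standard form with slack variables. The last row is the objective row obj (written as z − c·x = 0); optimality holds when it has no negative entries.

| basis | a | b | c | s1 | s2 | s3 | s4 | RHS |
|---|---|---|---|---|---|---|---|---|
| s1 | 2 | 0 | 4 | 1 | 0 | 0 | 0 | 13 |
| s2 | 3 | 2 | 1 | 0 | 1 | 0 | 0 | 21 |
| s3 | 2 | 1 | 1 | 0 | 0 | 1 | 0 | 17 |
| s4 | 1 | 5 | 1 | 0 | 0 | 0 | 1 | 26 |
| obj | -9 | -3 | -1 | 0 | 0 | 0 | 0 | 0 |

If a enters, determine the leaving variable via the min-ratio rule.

s1

Column a entries and ratios — s1: 13/2 = 13/2; s2: 21/3 = 7; s3: 17/2 = 17/2; s4: 26/1 = 26.
Smallest ratio is 13/2 in the row of s1, so s1 leaves.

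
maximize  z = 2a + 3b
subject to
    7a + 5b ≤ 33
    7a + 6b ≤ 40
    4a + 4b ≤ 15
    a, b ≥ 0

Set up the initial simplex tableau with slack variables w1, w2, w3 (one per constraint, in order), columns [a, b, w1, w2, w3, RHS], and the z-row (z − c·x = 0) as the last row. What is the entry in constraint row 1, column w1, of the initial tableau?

Slack w1 belongs to constraint 1; its column is the unit vector e_1, so the entry in row 1 is 1.

1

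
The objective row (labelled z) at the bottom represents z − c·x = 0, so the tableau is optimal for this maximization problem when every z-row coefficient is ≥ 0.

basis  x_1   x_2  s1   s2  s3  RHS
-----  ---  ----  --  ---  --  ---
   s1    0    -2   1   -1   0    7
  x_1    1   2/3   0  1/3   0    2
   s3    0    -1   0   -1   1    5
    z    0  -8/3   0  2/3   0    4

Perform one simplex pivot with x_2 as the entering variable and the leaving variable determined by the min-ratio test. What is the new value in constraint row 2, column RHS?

Ratio test on column x_2 — row 1: entry -2 ≤ 0; row 2: 2/(2/3) = 3; row 3: entry -1 ≤ 0. Minimum is 3 at row 2 (x_1 leaves); pivot element 2/3.
Divide row 2 by 2/3; eliminate column x_2 from the other rows.
In the new row 2, the RHS entry is the old entry divided by the pivot: 2/(2/3) = 3.

3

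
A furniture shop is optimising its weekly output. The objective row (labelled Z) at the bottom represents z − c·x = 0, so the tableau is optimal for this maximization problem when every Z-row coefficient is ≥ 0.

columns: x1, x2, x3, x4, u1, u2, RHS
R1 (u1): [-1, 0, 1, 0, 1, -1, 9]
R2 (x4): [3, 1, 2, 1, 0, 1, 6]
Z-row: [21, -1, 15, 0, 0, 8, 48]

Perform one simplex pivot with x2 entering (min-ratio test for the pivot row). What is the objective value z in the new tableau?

54

Ratio test on column x2 — row 1: entry 0 ≤ 0; row 2: 6/1 = 6. Minimum is 6 at row 2 (x4 leaves); pivot element 1.
Pivot on row 2; the Z-row RHS becomes 48 − (-1)·6 = 54.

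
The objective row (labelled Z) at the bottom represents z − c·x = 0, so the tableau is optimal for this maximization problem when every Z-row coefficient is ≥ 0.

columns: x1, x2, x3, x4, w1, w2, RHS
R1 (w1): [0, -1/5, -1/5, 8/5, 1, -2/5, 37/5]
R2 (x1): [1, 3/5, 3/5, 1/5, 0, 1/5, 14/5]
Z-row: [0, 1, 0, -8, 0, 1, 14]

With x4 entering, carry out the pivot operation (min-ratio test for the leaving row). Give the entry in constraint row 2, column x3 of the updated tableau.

5/8

Ratio test on column x4 — row 1: (37/5)/(8/5) = 37/8; row 2: (14/5)/(1/5) = 14. Minimum is 37/8 at row 1 (w1 leaves); pivot element 8/5.
Divide row 1 by 8/5; eliminate column x4 from the other rows.
Row 2 update in column x3: 3/5 − (1/5)·(-1/8) = 5/8.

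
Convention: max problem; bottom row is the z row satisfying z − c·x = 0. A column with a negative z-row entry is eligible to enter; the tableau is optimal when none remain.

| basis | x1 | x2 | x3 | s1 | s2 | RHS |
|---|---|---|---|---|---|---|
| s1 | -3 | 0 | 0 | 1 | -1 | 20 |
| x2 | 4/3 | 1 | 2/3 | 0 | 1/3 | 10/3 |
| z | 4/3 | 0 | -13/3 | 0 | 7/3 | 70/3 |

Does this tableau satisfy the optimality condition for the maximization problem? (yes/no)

The z-row has a negative entry -13/3 in column x3, so it is not optimal.

no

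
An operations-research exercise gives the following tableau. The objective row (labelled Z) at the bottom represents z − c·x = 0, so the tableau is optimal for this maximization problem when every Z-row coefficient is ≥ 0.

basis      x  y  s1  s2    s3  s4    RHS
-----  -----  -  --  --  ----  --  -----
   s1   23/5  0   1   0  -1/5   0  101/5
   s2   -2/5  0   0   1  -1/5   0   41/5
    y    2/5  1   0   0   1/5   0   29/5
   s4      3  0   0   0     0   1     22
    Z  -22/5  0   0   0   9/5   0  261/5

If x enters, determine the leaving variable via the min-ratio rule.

s1

Column x entries and ratios — s1: (101/5)/(23/5) = 101/23; s2: -2/5 ≤ 0, skip; y: (29/5)/(2/5) = 29/2; s4: 22/3 = 22/3.
Smallest ratio is 101/23 in the row of s1, so s1 leaves.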